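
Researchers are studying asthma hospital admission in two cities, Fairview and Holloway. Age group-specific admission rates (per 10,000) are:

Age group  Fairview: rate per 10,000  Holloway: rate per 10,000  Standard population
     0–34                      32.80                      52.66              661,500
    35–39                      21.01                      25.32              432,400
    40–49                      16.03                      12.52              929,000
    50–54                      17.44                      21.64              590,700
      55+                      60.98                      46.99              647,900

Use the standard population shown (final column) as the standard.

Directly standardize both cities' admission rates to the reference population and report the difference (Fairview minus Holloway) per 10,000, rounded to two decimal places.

-1.58

Standard total = 3,261,500; weights = 0.2028, 0.1326, 0.2848, 0.1811, 0.1987.
Fairview: 0.2028×32.80 + 0.1326×21.01 + 0.2848×16.03 + 0.1811×17.44 + 0.1987×60.98 = 29.2763 per 10,000.
Holloway: 0.2028×52.66 + 0.1326×25.32 + 0.2848×12.52 + 0.1811×21.64 + 0.1987×46.99 = 30.8575 per 10,000.
Difference = 29.2763 − 30.8575 = -1.5812.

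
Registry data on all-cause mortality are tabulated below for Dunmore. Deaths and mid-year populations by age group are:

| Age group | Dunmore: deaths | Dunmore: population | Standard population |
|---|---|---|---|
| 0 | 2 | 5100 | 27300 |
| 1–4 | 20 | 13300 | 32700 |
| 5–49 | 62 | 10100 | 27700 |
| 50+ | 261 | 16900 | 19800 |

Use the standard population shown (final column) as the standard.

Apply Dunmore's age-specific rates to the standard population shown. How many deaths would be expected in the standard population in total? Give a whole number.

Age-specific rates per 100000 for Dunmore: 39.22, 150.38, 613.86, 1544.38.
Expected deaths = Σ (standard pop × age-specific rate ÷ 100000)
= 27300×39.22/100000 + 32700×150.38/100000 + 27700×613.86/100000 + 19800×1544.38/100000
= 10.71 + 49.17 + 170.04 + 305.79 = 535.71.

536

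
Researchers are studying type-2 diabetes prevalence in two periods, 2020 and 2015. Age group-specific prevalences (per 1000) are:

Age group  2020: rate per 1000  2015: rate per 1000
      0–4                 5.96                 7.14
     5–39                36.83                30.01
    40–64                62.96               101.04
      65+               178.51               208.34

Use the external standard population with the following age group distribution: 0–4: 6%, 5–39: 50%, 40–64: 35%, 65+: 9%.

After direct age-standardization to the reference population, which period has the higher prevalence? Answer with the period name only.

2015

Standard weights: 0.06, 0.50, 0.35, 0.09.
2020: 0.0600×5.96 + 0.5000×36.83 + 0.3500×62.96 + 0.0900×178.51 = 56.8745 per 1000.
2015: 0.0600×7.14 + 0.5000×30.01 + 0.3500×101.04 + 0.0900×208.34 = 69.5480 per 1000.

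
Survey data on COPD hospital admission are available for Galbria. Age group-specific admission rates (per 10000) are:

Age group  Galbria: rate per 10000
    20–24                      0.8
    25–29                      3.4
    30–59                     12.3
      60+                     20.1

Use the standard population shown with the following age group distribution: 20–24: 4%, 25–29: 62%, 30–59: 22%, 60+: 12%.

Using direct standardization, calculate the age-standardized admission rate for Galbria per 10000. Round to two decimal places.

7.26

Standard weights: 0.04, 0.62, 0.22, 0.12.
Standardized rate: 0.0400×0.8 + 0.6200×3.4 + 0.2200×12.3 + 0.1200×20.1 = 7.2580 per 10000.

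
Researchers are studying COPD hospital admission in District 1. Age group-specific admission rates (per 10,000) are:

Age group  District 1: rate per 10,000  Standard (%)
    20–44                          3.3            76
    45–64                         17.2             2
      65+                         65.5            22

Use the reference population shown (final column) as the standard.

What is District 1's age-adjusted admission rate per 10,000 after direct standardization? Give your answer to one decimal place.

Standard weights: 0.76, 0.02, 0.22.
Standardized rate: 0.7600×3.3 + 0.0200×17.2 + 0.2200×65.5 = 17.2620 per 10,000.

17.3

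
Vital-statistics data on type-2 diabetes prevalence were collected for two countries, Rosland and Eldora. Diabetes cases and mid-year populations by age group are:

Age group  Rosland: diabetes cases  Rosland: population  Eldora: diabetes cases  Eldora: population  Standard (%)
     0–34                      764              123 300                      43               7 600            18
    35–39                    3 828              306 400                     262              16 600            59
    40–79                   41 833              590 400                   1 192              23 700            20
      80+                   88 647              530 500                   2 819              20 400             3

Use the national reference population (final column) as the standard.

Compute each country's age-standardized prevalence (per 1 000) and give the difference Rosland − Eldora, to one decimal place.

3.1

Age-specific rates per 1 000 for Rosland: 6.196, 12.493, 70.855, 167.101.
For Eldora: 5.658, 15.783, 50.295, 138.186.
Standard weights: 0.18, 0.59, 0.20, 0.03.
Rosland: 0.1800×6.196 + 0.5900×12.493 + 0.2000×70.855 + 0.0300×167.101 = 27.6706 per 1 000.
Eldora: 0.1800×5.658 + 0.5900×15.783 + 0.2000×50.295 + 0.0300×138.186 = 24.5351 per 1 000.
Difference = 27.6706 − 24.5351 = 3.1354.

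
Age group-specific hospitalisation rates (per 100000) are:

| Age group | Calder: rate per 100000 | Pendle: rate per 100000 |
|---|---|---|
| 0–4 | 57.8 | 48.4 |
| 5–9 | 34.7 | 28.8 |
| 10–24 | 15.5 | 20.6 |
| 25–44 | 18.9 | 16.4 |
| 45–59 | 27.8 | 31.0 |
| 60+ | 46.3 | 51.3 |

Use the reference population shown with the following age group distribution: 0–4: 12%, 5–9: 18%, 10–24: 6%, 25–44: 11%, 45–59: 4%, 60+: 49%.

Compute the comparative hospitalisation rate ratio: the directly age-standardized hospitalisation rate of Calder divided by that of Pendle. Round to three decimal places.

0.990

Standard weights: 0.12, 0.18, 0.06, 0.11, 0.04, 0.49.
Calder: 0.1200×57.8 + 0.1800×34.7 + 0.0600×15.5 + 0.1100×18.9 + 0.0400×27.8 + 0.4900×46.3 = 39.9900 per 100000.
Pendle: 0.1200×48.4 + 0.1800×28.8 + 0.0600×20.6 + 0.1100×16.4 + 0.0400×31.0 + 0.4900×51.3 = 40.4090 per 100000.
Ratio = 39.9900 ÷ 40.4090 = 0.98963.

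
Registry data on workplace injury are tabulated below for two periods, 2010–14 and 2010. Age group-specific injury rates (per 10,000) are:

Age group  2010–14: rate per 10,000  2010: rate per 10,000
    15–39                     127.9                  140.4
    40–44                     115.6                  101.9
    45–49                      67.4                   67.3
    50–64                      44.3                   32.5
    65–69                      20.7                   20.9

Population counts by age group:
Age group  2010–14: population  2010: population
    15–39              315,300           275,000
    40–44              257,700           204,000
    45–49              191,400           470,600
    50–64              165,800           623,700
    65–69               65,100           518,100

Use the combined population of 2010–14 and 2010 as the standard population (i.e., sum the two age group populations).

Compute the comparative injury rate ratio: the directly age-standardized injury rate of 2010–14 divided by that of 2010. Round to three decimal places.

1.039

Combined standard total = 3,086,700; weights = 0.1912, 0.1496, 0.2145, 0.2558, 0.1889.
2010–14: 0.1912×127.9 + 0.1496×115.6 + 0.2145×67.4 + 0.2558×44.3 + 0.1889×20.7 = 71.4478 per 10,000.
2010: 0.1912×140.4 + 0.1496×101.9 + 0.2145×67.3 + 0.2558×32.5 + 0.1889×20.9 = 68.7872 per 10,000.
Ratio = 71.4478 ÷ 68.7872 = 1.03868.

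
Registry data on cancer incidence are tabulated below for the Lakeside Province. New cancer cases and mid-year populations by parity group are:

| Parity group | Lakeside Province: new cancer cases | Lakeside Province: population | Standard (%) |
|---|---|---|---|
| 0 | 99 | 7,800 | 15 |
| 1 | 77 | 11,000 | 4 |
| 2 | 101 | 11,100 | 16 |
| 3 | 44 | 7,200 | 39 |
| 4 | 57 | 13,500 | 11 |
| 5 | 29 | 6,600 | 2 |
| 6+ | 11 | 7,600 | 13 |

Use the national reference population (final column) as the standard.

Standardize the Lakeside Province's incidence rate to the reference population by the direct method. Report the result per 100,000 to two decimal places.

Parity-specific rates per 100,000 for the Lakeside Province: 1269.23, 700.00, 909.91, 611.11, 422.22, 439.39, 144.74.
Standard weights: 0.15, 0.04, 0.16, 0.39, 0.11, 0.02, 0.13.
Standardized rate: 0.1500×1269.23 + 0.0400×700.00 + 0.1600×909.91 + 0.3900×611.11 + 0.1100×422.22 + 0.0200×439.39 + 0.1300×144.74 = 676.3516 per 100,000.

676.35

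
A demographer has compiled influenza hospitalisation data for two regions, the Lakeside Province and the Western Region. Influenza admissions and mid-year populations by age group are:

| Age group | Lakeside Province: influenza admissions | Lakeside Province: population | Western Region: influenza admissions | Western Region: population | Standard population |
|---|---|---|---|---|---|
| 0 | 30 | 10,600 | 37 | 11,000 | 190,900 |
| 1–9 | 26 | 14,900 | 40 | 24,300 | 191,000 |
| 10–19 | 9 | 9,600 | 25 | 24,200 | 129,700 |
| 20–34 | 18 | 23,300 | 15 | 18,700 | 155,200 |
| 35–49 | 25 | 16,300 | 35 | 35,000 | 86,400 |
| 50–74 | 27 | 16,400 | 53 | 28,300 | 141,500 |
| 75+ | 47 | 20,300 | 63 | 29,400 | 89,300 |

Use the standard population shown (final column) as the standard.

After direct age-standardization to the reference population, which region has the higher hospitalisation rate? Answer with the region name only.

Age-specific rates per 100,000 for the Lakeside Province: 283.02, 174.50, 93.75, 77.25, 153.37, 164.63, 231.53.
For the Western Region: 336.36, 164.61, 103.31, 80.21, 100.00, 187.28, 214.29.
Standard total = 984,000; weights = 0.1940, 0.1941, 0.1318, 0.1577, 0.0878, 0.1438, 0.0908.
The Lakeside Province: 0.1940×283.02 + 0.1941×174.50 + 0.1318×93.75 + 0.1577×77.25 + 0.0878×153.37 + 0.1438×164.63 + 0.0908×231.53 = 171.4724 per 100,000.
The Western Region: 0.1940×336.36 + 0.1941×164.61 + 0.1318×103.31 + 0.1577×80.21 + 0.0878×100.00 + 0.1438×187.28 + 0.0908×214.29 = 178.6340 per 100,000.
The crude rates (163.38 vs 156.82) would put the Lakeside Province higher, but that reflects its age composition; once standardized to a common age structure, the Western Region has the higher underlying rate.

Western Region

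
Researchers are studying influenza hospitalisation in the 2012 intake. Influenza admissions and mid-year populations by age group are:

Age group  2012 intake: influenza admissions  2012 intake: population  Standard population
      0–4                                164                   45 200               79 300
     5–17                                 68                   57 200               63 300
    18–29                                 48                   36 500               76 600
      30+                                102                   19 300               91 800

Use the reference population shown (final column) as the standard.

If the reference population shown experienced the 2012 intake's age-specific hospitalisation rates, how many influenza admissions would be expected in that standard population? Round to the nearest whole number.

949

Age-specific rates per 100 000 for the 2012 intake: 362.83, 118.88, 131.51, 528.50.
Expected influenza admissions = Σ (standard pop × age-specific rate ÷ 100 000)
= 79 300×362.83/100 000 + 63 300×118.88/100 000 + 76 600×131.51/100 000 + 91 800×528.50/100 000
= 287.73 + 75.25 + 100.73 + 485.16 = 948.87.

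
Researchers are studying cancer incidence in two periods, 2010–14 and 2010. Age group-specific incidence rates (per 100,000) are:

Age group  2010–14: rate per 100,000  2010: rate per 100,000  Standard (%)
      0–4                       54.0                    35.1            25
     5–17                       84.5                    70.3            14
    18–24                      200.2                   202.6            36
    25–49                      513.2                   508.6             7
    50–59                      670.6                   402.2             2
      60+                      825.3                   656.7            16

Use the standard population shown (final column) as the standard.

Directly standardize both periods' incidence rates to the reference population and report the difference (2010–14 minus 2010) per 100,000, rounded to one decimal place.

Standard weights: 0.25, 0.14, 0.36, 0.07, 0.02, 0.16.
2010–14: 0.2500×54.0 + 0.1400×84.5 + 0.3600×200.2 + 0.0700×513.2 + 0.0200×670.6 + 0.1600×825.3 = 278.7860 per 100,000.
2010: 0.2500×35.1 + 0.1400×70.3 + 0.3600×202.6 + 0.0700×508.6 + 0.0200×402.2 + 0.1600×656.7 = 240.2710 per 100,000.
Difference = 278.7860 − 240.2710 = 38.5150.

38.5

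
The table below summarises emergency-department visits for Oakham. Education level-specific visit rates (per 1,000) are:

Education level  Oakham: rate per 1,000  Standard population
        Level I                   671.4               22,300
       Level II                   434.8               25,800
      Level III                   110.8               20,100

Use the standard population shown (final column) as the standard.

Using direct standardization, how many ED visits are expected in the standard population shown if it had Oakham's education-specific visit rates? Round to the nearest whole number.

28417

Expected ED visits = Σ (standard pop × education-specific rate ÷ 1,000)
= 22,300×671.4/1,000 + 25,800×434.8/1,000 + 20,100×110.8/1,000
= 14972.22 + 11217.84 + 2227.08 = 28417.14.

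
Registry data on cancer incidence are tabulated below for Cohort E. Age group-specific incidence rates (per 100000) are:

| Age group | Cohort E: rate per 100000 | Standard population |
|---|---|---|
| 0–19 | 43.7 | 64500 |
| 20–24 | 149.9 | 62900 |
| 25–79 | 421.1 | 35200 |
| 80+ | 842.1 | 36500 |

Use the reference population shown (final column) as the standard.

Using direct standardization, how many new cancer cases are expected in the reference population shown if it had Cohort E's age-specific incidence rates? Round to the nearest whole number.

578

Expected new cancer cases = Σ (standard pop × age-specific rate ÷ 100000)
= 64500×43.7/100000 + 62900×149.9/100000 + 35200×421.1/100000 + 36500×842.1/100000
= 28.19 + 94.29 + 148.23 + 307.37 = 578.07.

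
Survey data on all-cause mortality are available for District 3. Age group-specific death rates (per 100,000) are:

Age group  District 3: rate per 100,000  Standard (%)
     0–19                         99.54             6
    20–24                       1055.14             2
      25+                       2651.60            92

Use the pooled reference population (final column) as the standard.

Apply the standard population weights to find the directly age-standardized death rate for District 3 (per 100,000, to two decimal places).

Standard weights: 0.06, 0.02, 0.92.
Standardized rate: 0.0600×99.54 + 0.0200×1055.14 + 0.9200×2651.60 = 2466.5472 per 100,000.

2466.55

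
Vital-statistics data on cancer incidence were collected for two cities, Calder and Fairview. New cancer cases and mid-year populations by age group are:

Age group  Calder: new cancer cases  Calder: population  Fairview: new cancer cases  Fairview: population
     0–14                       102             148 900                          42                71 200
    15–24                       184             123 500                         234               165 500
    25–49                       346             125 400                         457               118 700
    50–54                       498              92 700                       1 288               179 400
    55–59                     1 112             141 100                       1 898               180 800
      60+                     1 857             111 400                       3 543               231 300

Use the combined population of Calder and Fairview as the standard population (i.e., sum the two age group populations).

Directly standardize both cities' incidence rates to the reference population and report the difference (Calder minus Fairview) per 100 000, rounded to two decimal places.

-64.75

Age-specific rates per 100 000 for Calder: 68.50, 148.99, 275.92, 537.22, 788.09, 1666.97.
For Fairview: 58.99, 141.39, 385.00, 717.95, 1049.78, 1531.78.
Combined standard total = 1 689 900; weights = 0.1302, 0.1710, 0.1444, 0.1610, 0.1905, 0.2028.
Calder: 0.1302×68.50 + 0.1710×148.99 + 0.1444×275.92 + 0.1610×537.22 + 0.1905×788.09 + 0.2028×1666.97 = 648.9256 per 100 000.
Fairview: 0.1302×58.99 + 0.1710×141.39 + 0.1444×385.00 + 0.1610×717.95 + 0.1905×1049.78 + 0.2028×1531.78 = 713.6766 per 100 000.
Difference = 648.9256 − 713.6766 = -64.7510.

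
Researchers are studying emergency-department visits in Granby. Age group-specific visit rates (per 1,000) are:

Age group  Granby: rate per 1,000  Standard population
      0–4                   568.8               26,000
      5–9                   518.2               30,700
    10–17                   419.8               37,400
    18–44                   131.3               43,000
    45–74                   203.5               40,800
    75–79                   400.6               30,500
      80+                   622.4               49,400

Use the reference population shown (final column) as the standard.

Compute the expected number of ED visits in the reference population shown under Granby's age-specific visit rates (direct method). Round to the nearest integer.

103312

Expected ED visits = Σ (standard pop × age-specific rate ÷ 1,000)
= 26,000×568.8/1,000 + 30,700×518.2/1,000 + 37,400×419.8/1,000 + 43,000×131.3/1,000 + 40,800×203.5/1,000 + 30,500×400.6/1,000 + 49,400×622.4/1,000
= 14788.80 + 15908.74 + 15700.52 + 5645.90 + 8302.80 + 12218.30 + 30746.56 = 103311.62.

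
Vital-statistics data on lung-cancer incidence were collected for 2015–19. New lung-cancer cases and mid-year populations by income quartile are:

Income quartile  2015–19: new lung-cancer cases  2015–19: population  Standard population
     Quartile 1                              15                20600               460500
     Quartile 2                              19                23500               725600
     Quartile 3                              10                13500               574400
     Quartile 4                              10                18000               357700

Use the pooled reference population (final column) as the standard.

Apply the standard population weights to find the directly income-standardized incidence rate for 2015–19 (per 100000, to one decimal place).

Income-specific rates per 100000 for 2015–19: 72.82, 80.85, 74.07, 55.56.
Standard total = 2118200; weights = 0.2174, 0.3426, 0.2712, 0.1689.
Standardized rate: 0.2174×72.82 + 0.3426×80.85 + 0.2712×74.07 + 0.1689×55.56 = 72.9947 per 100000.

73.0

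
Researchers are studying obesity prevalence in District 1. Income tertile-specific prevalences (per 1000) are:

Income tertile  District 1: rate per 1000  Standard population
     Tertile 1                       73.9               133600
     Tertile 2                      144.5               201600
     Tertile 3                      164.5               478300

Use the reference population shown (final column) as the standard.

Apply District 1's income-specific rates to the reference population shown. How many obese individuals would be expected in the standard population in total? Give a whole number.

Expected obese individuals = Σ (standard pop × income-specific rate ÷ 1000)
= 133600×73.9/1000 + 201600×144.5/1000 + 478300×164.5/1000
= 9873.04 + 29131.20 + 78680.35 = 117684.59.

117685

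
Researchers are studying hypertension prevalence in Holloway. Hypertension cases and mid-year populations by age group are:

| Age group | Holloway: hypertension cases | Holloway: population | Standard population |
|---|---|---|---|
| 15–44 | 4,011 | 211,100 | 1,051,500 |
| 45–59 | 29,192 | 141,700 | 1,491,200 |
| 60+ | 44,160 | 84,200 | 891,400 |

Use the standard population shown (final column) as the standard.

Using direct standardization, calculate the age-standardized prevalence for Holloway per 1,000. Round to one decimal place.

231.4

Age-specific rates per 1,000 for Holloway: 19.000, 206.013, 524.466.
Standard total = 3,434,100; weights = 0.3062, 0.4342, 0.2596.
Standardized rate: 0.3062×19.000 + 0.4342×206.013 + 0.2596×524.466 = 231.4125 per 1,000.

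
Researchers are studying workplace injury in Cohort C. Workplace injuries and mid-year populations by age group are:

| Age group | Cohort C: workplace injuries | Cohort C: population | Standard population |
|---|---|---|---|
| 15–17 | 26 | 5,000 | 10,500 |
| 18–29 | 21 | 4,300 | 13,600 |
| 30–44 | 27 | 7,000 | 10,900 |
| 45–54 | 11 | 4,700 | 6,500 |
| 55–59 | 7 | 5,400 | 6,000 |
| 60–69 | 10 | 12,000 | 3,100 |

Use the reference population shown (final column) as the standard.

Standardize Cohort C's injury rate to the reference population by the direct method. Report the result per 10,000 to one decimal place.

Age-specific rates per 10,000 for Cohort C: 52.00, 48.84, 38.57, 23.40, 12.96, 8.33.
Standard total = 50,600; weights = 0.2075, 0.2688, 0.2154, 0.1285, 0.1186, 0.0613.
Standardized rate: 0.2075×52.00 + 0.2688×48.84 + 0.2154×38.57 + 0.1285×23.40 + 0.1186×12.96 + 0.0613×8.33 = 37.2797 per 10,000.

37.3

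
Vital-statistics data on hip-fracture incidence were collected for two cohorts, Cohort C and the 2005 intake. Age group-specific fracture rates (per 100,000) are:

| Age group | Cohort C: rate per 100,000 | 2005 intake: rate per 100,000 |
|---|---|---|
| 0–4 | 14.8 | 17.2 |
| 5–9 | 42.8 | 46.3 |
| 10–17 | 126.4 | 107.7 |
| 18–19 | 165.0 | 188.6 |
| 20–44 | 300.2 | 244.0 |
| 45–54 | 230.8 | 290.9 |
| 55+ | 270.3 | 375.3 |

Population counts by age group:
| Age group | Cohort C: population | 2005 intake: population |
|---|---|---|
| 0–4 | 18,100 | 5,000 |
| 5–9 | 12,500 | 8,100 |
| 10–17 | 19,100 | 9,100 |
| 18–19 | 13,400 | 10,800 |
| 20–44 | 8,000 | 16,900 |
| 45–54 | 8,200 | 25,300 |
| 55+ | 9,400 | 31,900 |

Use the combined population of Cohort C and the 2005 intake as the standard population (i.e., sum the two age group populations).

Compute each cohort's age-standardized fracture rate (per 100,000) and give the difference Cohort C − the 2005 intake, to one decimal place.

Combined standard total = 195,800; weights = 0.1180, 0.1052, 0.1440, 0.1236, 0.1272, 0.1711, 0.2109.
Cohort C: 0.1180×14.8 + 0.1052×42.8 + 0.1440×126.4 + 0.1236×165.0 + 0.1272×300.2 + 0.1711×230.8 + 0.2109×270.3 = 179.5261 per 100,000.
The 2005 intake: 0.1180×17.2 + 0.1052×46.3 + 0.1440×107.7 + 0.1236×188.6 + 0.1272×244.0 + 0.1711×290.9 + 0.2109×375.3 = 205.6844 per 100,000.
Difference = 179.5261 − 205.6844 = -26.1583.

-26.2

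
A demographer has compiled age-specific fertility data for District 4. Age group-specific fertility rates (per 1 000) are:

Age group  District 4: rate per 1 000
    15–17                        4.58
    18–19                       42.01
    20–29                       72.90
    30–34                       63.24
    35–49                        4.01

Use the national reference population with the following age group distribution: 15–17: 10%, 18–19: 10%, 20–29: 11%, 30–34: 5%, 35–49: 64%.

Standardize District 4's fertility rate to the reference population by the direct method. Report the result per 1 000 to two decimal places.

Standard weights: 0.10, 0.10, 0.11, 0.05, 0.64.
Standardized rate: 0.1000×4.58 + 0.1000×42.01 + 0.1100×72.90 + 0.0500×63.24 + 0.6400×4.01 = 18.4064 per 1 000.

18.41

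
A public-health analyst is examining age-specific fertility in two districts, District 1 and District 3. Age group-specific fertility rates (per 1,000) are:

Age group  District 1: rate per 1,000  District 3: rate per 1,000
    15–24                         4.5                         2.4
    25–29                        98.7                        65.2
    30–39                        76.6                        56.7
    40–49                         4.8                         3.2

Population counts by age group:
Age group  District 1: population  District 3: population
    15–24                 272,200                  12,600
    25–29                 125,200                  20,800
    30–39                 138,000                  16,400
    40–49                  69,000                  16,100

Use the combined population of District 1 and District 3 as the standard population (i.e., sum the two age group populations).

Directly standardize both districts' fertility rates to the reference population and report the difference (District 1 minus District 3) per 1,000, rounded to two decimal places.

12.98

Combined standard total = 670,300; weights = 0.4249, 0.2178, 0.2303, 0.1270.
District 1: 0.4249×4.5 + 0.2178×98.7 + 0.2303×76.6 + 0.1270×4.8 = 41.6639 per 1,000.
District 3: 0.4249×2.4 + 0.2178×65.2 + 0.2303×56.7 + 0.1270×3.2 = 28.6879 per 1,000.
Difference = 41.6639 − 28.6879 = 12.9760.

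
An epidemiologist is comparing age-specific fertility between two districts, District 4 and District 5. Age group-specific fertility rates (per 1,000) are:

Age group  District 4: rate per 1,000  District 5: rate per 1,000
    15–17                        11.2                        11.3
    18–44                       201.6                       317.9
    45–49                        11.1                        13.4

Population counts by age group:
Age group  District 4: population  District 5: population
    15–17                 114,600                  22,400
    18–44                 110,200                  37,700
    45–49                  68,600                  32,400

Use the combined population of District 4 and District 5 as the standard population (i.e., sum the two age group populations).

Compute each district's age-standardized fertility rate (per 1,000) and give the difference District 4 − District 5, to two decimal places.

-45.21

Combined standard total = 385,900; weights = 0.3550, 0.3833, 0.2617.
District 4: 0.3550×11.2 + 0.3833×201.6 + 0.2617×11.1 = 84.1465 per 1,000.
District 5: 0.3550×11.3 + 0.3833×317.9 + 0.2617×13.4 = 129.3571 per 1,000.
Difference = 84.1465 − 129.3571 = -45.2106.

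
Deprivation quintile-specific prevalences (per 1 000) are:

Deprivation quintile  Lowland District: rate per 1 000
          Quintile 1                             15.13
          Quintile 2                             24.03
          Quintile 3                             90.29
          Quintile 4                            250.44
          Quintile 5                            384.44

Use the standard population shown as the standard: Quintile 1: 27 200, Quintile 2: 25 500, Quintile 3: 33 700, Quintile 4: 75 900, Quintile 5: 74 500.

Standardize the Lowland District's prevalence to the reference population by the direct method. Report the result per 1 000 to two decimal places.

Standard total = 236 800; weights = 0.1149, 0.1077, 0.1423, 0.3205, 0.3146.
Standardized rate: 0.1149×15.13 + 0.1077×24.03 + 0.1423×90.29 + 0.3205×250.44 + 0.3146×384.44 = 218.3963 per 1 000.

218.40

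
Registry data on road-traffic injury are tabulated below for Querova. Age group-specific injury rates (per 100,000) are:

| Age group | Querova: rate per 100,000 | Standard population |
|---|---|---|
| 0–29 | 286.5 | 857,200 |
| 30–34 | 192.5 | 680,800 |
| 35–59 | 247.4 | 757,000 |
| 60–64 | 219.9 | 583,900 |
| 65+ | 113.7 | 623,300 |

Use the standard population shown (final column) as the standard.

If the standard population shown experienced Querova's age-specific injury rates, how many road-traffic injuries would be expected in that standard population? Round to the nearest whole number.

Expected road-traffic injuries = Σ (standard pop × age-specific rate ÷ 100,000)
= 857,200×286.5/100,000 + 680,800×192.5/100,000 + 757,000×247.4/100,000 + 583,900×219.9/100,000 + 623,300×113.7/100,000
= 2455.88 + 1310.54 + 1872.82 + 1284.00 + 708.69 = 7631.92.

7632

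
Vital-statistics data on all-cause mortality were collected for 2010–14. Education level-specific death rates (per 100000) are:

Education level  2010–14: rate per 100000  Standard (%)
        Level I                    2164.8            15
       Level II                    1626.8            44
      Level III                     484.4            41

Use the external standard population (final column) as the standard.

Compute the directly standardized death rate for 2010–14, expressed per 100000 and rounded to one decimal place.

Standard weights: 0.15, 0.44, 0.41.
Standardized rate: 0.1500×2164.8 + 0.4400×1626.8 + 0.4100×484.4 = 1239.1160 per 100000.

1239.1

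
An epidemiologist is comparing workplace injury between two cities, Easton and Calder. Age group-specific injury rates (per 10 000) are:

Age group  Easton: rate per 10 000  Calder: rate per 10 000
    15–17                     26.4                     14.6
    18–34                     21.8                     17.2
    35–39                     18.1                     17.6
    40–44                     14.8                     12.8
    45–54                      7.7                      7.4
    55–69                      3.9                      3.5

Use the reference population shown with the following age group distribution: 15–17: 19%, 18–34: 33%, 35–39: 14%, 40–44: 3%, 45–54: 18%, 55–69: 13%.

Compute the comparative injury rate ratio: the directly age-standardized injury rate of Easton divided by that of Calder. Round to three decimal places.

Standard weights: 0.19, 0.33, 0.14, 0.03, 0.18, 0.13.
Easton: 0.1900×26.4 + 0.3300×21.8 + 0.1400×18.1 + 0.0300×14.8 + 0.1800×7.7 + 0.1300×3.9 = 17.0810 per 10 000.
Calder: 0.1900×14.6 + 0.3300×17.2 + 0.1400×17.6 + 0.0300×12.8 + 0.1800×7.4 + 0.1300×3.5 = 13.0850 per 10 000.
Ratio = 17.0810 ÷ 13.0850 = 1.30539.

1.305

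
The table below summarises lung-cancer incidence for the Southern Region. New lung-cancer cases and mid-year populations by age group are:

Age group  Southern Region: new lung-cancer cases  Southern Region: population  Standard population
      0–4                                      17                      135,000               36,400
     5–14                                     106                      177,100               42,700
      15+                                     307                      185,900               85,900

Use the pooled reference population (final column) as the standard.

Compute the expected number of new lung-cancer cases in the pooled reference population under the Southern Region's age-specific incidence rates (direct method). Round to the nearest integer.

172

Age-specific rates per 100,000 for the Southern Region: 12.59, 59.85, 165.14.
Expected new lung-cancer cases = Σ (standard pop × age-specific rate ÷ 100,000)
= 36,400×12.59/100,000 + 42,700×59.85/100,000 + 85,900×165.14/100,000
= 4.58 + 25.56 + 141.86 = 172.00.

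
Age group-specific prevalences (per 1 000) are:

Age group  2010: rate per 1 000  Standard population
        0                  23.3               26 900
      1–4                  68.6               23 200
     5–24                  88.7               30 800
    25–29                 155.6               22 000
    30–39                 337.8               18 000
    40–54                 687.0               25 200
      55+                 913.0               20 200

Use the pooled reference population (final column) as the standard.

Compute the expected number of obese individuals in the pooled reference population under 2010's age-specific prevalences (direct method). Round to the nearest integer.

50209

Expected obese individuals = Σ (standard pop × age-specific rate ÷ 1 000)
= 26 900×23.3/1 000 + 23 200×68.6/1 000 + 30 800×88.7/1 000 + 22 000×155.6/1 000 + 18 000×337.8/1 000 + 25 200×687.0/1 000 + 20 200×913.0/1 000
= 626.77 + 1591.52 + 2731.96 + 3423.20 + 6080.40 + 17312.40 + 18442.60 = 50208.85.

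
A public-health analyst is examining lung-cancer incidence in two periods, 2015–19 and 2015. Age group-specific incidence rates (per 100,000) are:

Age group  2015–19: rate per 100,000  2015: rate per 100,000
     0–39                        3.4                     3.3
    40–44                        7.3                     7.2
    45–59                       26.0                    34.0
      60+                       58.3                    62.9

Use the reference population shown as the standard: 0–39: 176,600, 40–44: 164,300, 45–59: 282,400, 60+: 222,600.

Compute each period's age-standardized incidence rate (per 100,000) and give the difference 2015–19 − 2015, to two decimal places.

Standard total = 845,900; weights = 0.2088, 0.1942, 0.3338, 0.2632.
2015–19: 0.2088×3.4 + 0.1942×7.3 + 0.3338×26.0 + 0.2632×58.3 = 26.1494 per 100,000.
2015: 0.2088×3.3 + 0.1942×7.2 + 0.3338×34.0 + 0.2632×62.9 = 29.9904 per 100,000.
Difference = 26.1494 − 29.9904 = -3.8410.

-3.84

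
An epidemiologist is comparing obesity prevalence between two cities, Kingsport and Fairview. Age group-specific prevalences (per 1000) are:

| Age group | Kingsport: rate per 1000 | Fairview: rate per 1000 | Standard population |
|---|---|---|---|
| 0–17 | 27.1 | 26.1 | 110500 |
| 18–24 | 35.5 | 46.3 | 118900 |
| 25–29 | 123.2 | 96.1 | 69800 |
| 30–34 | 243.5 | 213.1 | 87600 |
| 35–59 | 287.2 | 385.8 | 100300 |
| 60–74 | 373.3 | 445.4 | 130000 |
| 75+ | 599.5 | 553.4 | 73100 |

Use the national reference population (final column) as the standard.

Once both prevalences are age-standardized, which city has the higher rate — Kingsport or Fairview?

Standard total = 690200; weights = 0.1601, 0.1723, 0.1011, 0.1269, 0.1453, 0.1884, 0.1059.
Kingsport: 0.1601×27.1 + 0.1723×35.5 + 0.1011×123.2 + 0.1269×243.5 + 0.1453×287.2 + 0.1884×373.3 + 0.1059×599.5 = 229.3597 per 1000.
Fairview: 0.1601×26.1 + 0.1723×46.3 + 0.1011×96.1 + 0.1269×213.1 + 0.1453×385.8 + 0.1884×445.4 + 0.1059×553.4 = 247.4873 per 1000.

Fairview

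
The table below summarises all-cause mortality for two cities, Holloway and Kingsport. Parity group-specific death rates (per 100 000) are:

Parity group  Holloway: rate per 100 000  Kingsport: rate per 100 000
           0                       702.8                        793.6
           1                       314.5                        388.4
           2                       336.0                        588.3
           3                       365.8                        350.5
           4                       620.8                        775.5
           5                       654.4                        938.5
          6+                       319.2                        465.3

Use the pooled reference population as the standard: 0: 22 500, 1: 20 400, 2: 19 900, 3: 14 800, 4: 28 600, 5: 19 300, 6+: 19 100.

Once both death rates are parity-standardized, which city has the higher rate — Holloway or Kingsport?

Kingsport

Standard total = 144 600; weights = 0.1556, 0.1411, 0.1376, 0.1024, 0.1978, 0.1335, 0.1321.
Holloway: 0.1556×702.8 + 0.1411×314.5 + 0.1376×336.0 + 0.1024×365.8 + 0.1978×620.8 + 0.1335×654.4 + 0.1321×319.2 = 489.6996 per 100 000.
Kingsport: 0.1556×793.6 + 0.1411×388.4 + 0.1376×588.3 + 0.1024×350.5 + 0.1978×775.5 + 0.1335×938.5 + 0.1321×465.3 = 635.2248 per 100 000.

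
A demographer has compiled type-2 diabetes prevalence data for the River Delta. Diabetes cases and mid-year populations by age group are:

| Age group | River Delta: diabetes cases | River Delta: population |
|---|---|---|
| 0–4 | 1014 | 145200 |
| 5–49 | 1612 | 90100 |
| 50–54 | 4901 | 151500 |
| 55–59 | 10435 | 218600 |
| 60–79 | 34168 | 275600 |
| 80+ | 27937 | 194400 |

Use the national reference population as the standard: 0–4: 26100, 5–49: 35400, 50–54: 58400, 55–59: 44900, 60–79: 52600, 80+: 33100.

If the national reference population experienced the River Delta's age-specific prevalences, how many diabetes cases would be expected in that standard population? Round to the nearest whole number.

Age-specific rates per 1000 for the River Delta: 6.983, 17.891, 32.350, 47.736, 123.977, 143.709.
Expected diabetes cases = Σ (standard pop × age-specific rate ÷ 1000)
= 26100×6.983/1000 + 35400×17.891/1000 + 58400×32.350/1000 + 44900×47.736/1000 + 52600×123.977/1000 + 33100×143.709/1000
= 182.27 + 633.35 + 1889.23 + 2143.33 + 6521.18 + 4756.76 = 16126.12.

16126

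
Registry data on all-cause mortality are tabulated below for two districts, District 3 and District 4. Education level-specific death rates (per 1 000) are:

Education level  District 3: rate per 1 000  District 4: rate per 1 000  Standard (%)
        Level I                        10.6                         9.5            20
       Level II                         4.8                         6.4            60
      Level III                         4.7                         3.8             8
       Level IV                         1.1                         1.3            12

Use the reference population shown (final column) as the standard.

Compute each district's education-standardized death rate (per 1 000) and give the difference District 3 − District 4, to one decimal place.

Standard weights: 0.20, 0.60, 0.08, 0.12.
District 3: 0.2000×10.6 + 0.6000×4.8 + 0.0800×4.7 + 0.1200×1.1 = 5.5080 per 1 000.
District 4: 0.2000×9.5 + 0.6000×6.4 + 0.0800×3.8 + 0.1200×1.3 = 6.2000 per 1 000.
Difference = 5.5080 − 6.2000 = -0.6920.

-0.7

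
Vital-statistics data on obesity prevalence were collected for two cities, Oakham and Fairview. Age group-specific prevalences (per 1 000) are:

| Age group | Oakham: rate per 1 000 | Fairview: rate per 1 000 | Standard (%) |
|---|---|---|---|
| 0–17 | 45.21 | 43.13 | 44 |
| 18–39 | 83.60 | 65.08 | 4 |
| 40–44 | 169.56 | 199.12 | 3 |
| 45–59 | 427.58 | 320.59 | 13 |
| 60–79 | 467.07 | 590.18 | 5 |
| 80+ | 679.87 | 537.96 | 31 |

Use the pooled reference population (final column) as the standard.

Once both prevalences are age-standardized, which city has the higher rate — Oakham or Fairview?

Oakham

Standard weights: 0.44, 0.04, 0.03, 0.13, 0.05, 0.31.
Oakham: 0.4400×45.21 + 0.0400×83.60 + 0.0300×169.56 + 0.1300×427.58 + 0.0500×467.07 + 0.3100×679.87 = 318.0218 per 1 000.
Fairview: 0.4400×43.13 + 0.0400×65.08 + 0.0300×199.12 + 0.1300×320.59 + 0.0500×590.18 + 0.3100×537.96 = 265.5073 per 1 000.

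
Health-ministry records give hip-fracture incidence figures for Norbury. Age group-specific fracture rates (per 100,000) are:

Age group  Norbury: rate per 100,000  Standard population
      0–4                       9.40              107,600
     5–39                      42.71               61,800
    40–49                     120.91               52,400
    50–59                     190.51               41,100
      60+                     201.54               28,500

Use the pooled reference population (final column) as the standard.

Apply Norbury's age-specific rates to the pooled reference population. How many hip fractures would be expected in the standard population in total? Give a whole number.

Expected hip fractures = Σ (standard pop × age-specific rate ÷ 100,000)
= 107,600×9.40/100,000 + 61,800×42.71/100,000 + 52,400×120.91/100,000 + 41,100×190.51/100,000 + 28,500×201.54/100,000
= 10.11 + 26.39 + 63.36 + 78.30 + 57.44 = 235.60.

236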